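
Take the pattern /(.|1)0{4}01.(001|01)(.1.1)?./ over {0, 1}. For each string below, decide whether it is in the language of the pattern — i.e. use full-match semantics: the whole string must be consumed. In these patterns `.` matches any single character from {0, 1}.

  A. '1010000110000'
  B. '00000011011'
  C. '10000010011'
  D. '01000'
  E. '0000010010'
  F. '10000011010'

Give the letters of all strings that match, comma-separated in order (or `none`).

B, C, F

A → no match
B. '00000011011' → match
C. '10000010011' → match
D. '01000' → no match
E. '0000010010' → no match
F. '10000011010' → match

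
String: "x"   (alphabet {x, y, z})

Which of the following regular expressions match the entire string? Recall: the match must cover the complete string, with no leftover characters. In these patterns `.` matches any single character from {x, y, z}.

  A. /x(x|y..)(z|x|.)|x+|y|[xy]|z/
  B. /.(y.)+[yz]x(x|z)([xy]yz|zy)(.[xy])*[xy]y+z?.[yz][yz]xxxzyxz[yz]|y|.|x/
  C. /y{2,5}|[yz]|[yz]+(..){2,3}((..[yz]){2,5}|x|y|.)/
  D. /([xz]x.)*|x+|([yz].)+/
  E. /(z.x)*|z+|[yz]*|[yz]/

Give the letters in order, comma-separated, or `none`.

A → match
B → match
C → no match
D → match
E → no match

A, B, D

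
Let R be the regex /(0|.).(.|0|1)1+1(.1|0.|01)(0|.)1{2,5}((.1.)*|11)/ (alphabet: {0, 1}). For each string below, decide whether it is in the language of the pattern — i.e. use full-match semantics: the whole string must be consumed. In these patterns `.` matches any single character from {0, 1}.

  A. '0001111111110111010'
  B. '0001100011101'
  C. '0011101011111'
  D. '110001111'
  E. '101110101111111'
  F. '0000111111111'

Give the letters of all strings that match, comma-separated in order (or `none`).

A → match
B → no match
C → match
D → no match
E → match
F → no match

A, C, E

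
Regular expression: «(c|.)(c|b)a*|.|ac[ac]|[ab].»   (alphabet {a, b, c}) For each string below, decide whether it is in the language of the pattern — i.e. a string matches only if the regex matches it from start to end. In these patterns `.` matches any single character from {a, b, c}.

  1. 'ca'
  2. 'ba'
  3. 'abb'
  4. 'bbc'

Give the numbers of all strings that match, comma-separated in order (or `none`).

2

1 → no match
2 → match
3 → no match
4 → no match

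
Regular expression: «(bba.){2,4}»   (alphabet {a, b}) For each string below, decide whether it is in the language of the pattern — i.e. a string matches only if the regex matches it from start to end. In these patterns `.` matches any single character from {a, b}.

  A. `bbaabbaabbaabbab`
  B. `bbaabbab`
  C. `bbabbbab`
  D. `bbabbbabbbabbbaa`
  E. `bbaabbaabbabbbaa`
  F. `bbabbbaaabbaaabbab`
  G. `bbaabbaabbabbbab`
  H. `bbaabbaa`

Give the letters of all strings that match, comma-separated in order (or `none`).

A → match
B → match
C → match
D → match
E → match
F → no match
G → match
H → match

A, B, C, D, E, G, H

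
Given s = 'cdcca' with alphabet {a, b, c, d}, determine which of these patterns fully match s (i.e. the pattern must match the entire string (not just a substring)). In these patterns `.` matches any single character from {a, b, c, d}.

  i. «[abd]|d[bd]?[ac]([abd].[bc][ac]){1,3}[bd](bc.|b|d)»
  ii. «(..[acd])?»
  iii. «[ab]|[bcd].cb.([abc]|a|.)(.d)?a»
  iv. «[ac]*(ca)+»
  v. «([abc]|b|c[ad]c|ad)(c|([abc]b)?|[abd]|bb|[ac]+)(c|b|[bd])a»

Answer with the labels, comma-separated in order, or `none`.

i → no match
ii → no match
iii → no match
iv → no match
v → match

v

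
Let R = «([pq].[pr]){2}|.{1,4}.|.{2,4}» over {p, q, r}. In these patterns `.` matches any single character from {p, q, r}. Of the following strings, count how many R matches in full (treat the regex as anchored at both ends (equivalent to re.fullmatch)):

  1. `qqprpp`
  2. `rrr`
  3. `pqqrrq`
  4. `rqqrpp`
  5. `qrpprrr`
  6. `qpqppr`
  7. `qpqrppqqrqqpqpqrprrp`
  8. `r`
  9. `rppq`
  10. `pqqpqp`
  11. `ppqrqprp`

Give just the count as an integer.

1 → no match
2 → match
3 → no match
4 → no match
5 → no match
6 → no match
7 → no match
8 → no match
9 → match
10 → no match
11 → no match
Total matched: 2

2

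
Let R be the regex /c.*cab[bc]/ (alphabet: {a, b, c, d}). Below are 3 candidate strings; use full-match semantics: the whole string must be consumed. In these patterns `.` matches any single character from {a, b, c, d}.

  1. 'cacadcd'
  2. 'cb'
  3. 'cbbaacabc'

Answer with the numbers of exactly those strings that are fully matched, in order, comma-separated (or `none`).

1 → no match
2 → no match
3 → match

3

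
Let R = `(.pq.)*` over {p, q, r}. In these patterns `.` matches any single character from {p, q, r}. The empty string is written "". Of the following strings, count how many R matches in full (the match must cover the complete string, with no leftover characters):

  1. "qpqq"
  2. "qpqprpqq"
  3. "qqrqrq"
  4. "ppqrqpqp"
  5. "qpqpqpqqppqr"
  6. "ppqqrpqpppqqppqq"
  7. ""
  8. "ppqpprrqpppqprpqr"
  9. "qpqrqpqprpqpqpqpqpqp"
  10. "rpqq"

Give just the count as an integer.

8

1. "qpqq" → match
2. "qpqprpqq" → match
3. "qqrqrq" → no match
4. "ppqrqpqp" → match
5. "qpqpqpqqppqr" → match
6 → match
7. "" → match
8 → no match
9 → match
10. "rpqq" → match
Total matched: 8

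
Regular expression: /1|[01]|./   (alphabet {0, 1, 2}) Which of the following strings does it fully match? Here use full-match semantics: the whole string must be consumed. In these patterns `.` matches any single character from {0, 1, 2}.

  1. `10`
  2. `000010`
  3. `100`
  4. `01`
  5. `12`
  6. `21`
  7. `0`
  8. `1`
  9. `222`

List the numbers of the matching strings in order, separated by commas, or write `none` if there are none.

1 → no match
2 → no match
3 → no match
4 → no match
5 → no match
6 → no match
7 → match
8 → match
9 → no match

7, 8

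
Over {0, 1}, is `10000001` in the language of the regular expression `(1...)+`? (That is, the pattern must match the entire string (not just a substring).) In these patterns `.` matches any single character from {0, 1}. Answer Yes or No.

No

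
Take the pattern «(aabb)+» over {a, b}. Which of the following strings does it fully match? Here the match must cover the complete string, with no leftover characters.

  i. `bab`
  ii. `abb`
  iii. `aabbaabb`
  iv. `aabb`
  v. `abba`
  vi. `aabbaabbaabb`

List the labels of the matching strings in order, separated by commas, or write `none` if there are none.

iii, iv, vi

i → no match — must start with `aabb`
ii → no match — must start with `aabb`
iii → match
iv → match
v → no match — must start with `aabb`
vi → match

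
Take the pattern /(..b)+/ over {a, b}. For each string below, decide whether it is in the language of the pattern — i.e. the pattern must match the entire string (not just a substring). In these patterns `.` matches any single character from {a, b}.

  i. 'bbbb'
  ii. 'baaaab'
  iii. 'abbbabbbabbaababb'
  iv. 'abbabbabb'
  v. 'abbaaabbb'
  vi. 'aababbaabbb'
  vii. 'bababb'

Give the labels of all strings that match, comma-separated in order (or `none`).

i → no match
ii → no match
iii → no match
iv → match
v → no match
vi → no match
vii → match

iv, vii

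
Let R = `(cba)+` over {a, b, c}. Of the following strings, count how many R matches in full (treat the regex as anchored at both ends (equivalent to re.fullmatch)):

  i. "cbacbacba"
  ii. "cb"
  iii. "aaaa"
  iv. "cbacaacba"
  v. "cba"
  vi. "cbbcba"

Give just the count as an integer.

2

i → match
ii → no match — must start with "cba"
iii → no match — must start with "cba"
iv → no match
v → match
vi → no match — must start with "cba"
Total matched: 2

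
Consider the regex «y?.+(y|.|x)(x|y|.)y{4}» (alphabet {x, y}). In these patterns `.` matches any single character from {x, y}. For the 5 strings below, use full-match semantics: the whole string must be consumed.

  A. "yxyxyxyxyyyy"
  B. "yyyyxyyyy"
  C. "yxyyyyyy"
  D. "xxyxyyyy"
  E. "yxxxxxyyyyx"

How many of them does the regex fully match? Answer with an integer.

4

A. "yxyxyxyxyyyy" → match
B. "yyyyxyyyy" → match
C. "yxyyyyyy" → match
D. "xxyxyyyy" → match
E. "yxxxxxyyyyx" → no match — must end with "y"
Total matched: 4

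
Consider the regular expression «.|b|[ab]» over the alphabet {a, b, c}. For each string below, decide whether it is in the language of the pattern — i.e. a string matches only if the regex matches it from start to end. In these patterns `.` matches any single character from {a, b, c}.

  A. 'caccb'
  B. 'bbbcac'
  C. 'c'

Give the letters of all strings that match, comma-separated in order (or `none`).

C

A → no match
B → no match
C → match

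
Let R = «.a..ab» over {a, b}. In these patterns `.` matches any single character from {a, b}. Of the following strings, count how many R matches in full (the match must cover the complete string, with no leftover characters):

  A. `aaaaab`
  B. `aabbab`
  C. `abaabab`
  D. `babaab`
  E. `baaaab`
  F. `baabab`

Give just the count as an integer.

A → match
B → match
C → no match
D → match
E → match
F → match
Total matched: 5

5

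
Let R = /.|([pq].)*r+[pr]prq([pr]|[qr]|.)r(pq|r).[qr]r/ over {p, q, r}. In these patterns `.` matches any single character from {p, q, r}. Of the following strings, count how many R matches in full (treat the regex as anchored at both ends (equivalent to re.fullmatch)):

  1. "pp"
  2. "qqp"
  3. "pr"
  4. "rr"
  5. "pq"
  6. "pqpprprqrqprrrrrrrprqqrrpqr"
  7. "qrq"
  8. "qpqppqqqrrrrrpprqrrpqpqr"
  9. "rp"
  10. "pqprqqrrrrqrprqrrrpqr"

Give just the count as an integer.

1

1. "pp" → no match
2. "qqp" → no match
3. "pr" → no match
4. "rr" → no match
5. "pq" → no match
6 → no match
7. "qrq" → no match
8 → match
9. "rp" → no match
10 → no match
Total matched: 1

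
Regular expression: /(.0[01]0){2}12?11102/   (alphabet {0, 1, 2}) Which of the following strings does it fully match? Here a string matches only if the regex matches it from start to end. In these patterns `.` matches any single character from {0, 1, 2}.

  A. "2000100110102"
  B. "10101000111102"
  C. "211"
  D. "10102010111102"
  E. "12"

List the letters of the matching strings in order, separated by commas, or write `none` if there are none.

A → no match — must end with "11102"
B → match
C. "211" → no match — must end with "11102"
D → match
E. "12" → no match — must end with "11102"

B, D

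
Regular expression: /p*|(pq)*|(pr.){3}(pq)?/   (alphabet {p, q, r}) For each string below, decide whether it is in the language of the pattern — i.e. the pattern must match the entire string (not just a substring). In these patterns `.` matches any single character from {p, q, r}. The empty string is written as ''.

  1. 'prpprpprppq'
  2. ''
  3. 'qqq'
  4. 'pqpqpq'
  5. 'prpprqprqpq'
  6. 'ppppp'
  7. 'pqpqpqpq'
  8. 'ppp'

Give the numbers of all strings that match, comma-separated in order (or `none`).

1 → match
2 → match
3 → no match
4 → match
5 → match
6 → match
7 → match
8 → match

1, 2, 4, 5, 6, 7, 8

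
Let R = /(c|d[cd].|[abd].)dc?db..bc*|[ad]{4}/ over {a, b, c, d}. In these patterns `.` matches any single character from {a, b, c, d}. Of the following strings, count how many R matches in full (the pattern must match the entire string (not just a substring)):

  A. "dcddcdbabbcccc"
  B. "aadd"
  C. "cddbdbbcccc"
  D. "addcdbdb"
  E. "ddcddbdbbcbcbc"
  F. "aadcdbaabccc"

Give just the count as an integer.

A → match
B → match
C → match
D → no match
E → no match
F → match
Total matched: 4

4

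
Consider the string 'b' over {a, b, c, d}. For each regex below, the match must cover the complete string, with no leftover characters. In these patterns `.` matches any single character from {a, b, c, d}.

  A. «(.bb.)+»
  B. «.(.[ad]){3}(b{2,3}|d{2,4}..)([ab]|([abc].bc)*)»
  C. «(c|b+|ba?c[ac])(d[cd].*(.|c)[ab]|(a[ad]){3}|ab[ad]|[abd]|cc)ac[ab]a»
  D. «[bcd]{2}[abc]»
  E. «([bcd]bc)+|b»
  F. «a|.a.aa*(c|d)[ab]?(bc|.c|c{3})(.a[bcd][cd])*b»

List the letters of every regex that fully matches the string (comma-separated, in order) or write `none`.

E

A → no match
B → no match
C → no match — must end with 'a'
D → no match
E → match
F → no match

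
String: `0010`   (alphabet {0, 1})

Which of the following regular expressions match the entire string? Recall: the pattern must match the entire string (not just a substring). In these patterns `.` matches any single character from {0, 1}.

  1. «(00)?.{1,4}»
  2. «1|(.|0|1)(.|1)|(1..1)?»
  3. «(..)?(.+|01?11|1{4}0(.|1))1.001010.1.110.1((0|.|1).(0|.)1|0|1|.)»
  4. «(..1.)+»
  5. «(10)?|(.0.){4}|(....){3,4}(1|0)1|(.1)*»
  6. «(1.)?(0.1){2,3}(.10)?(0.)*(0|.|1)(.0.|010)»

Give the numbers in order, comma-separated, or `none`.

1 → match
2 → no match
3 → no match
4 → match
5 → no match
6 → no match

1, 4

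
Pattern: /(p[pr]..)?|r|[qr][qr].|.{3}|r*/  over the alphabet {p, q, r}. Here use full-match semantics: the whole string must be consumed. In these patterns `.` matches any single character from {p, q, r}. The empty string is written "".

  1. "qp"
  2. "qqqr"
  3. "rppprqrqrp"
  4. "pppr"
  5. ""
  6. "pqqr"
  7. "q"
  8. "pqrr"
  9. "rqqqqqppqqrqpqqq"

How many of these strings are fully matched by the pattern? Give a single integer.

2

1 → no match
2 → no match
3 → no match
4 → match
5 → match
6 → no match
7 → no match
8 → no match
9 → no match
Total matched: 2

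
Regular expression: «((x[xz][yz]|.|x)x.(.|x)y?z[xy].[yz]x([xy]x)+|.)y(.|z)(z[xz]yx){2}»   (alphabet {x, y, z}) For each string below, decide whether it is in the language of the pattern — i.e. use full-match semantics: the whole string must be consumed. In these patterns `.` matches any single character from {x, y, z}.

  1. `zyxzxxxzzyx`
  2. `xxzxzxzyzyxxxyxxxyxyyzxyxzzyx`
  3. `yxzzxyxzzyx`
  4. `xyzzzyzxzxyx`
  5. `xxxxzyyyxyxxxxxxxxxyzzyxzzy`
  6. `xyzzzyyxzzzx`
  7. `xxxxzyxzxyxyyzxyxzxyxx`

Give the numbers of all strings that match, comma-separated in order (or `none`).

2

1 → no match
2 → match
3 → no match
4 → no match
5 → no match — must end with `yx`
6 → no match — must end with `yx`
7 → no match — must end with `yx`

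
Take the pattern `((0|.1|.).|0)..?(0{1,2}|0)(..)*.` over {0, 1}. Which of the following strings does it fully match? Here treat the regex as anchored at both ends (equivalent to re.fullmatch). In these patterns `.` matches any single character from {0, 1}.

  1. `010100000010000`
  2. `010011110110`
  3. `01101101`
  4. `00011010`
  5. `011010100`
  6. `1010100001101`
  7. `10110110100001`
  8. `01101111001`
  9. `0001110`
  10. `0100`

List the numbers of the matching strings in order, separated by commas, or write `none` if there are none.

1, 2, 4, 5, 6, 7, 8, 10

1 → match
2 → match
3 → no match
4 → match
5 → match
6 → match
7 → match
8 → match
9 → no match
10 → match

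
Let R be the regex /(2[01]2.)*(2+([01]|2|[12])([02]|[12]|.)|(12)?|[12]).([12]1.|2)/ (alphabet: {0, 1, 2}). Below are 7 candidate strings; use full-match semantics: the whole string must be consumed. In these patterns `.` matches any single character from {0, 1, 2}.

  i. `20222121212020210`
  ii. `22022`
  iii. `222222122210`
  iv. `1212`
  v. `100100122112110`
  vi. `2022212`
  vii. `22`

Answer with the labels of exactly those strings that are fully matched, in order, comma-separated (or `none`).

i, ii, iii, iv, vi, vii

i → match
ii → match
iii → match
iv → match
v → no match
vi → match
vii → match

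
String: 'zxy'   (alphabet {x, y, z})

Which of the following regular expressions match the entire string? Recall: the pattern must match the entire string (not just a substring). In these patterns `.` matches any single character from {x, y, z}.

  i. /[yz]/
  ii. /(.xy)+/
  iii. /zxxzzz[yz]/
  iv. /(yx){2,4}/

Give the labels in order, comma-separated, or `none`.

i → no match
ii → match
iii → no match — must start with 'zxxzzz'
iv → no match — must start with 'yx'

ii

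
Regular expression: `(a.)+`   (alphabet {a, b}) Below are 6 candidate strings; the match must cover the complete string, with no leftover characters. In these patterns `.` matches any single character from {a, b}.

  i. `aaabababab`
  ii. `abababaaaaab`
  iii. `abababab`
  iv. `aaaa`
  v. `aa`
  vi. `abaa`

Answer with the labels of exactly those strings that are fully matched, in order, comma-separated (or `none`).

i, ii, iii, iv, v, vi

i → match
ii → match
iii → match
iv → match
v → match
vi → match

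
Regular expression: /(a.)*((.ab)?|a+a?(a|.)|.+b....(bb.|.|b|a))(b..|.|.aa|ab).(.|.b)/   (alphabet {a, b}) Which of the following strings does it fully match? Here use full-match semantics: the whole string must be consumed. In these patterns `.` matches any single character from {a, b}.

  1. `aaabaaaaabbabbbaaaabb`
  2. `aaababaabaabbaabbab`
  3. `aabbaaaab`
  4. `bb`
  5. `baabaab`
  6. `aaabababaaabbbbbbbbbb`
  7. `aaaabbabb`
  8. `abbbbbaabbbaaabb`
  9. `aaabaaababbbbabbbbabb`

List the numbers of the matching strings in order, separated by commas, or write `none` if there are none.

1 → match
2 → match
3 → match
4 → no match
5 → no match
6 → match
7 → match
8 → match
9 → match

1, 2, 3, 6, 7, 8, 9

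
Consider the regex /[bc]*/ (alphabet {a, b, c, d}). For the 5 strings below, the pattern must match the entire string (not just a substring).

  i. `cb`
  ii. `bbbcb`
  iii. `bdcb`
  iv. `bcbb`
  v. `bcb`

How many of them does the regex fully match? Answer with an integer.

4

i → match
ii → match
iii → no match
iv → match
v → match
Total matched: 4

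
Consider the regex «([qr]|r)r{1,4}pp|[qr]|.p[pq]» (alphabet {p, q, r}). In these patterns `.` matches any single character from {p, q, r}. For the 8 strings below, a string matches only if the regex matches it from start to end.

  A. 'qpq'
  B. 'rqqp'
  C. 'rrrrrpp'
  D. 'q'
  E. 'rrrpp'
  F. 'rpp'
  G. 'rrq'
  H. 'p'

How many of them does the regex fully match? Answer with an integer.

A → match
B → no match
C → match
D → match
E → match
F → match
G → no match
H → no match
Total matched: 5

5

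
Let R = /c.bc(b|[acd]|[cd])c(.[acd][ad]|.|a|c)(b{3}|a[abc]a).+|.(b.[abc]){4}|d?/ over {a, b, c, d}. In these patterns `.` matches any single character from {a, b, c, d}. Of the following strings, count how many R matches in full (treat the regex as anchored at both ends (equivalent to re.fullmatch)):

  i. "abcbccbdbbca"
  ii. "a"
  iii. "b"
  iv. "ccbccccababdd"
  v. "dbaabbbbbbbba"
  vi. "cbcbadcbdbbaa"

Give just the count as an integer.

i → no match
ii → no match
iii → no match
iv → match
v → match
vi → no match
Total matched: 2

2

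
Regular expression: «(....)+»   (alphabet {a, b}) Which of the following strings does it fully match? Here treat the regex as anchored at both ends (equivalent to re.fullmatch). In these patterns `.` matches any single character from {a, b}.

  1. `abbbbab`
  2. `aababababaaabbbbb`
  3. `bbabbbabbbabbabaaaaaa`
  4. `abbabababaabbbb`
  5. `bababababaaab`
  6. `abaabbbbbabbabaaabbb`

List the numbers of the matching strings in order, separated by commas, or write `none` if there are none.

1. `abbbbab` → no match
2 → no match
3 → no match
4 → no match
5 → no match
6 → match

6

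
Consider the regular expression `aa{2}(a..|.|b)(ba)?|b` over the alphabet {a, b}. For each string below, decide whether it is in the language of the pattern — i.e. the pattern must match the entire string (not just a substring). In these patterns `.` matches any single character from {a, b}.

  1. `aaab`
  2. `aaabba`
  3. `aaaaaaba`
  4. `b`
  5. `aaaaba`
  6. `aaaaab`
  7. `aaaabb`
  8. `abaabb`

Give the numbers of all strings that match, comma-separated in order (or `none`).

1, 2, 3, 4, 5, 6, 7

1 → match
2 → match
3 → match
4 → match
5 → match
6 → match
7 → match
8 → no match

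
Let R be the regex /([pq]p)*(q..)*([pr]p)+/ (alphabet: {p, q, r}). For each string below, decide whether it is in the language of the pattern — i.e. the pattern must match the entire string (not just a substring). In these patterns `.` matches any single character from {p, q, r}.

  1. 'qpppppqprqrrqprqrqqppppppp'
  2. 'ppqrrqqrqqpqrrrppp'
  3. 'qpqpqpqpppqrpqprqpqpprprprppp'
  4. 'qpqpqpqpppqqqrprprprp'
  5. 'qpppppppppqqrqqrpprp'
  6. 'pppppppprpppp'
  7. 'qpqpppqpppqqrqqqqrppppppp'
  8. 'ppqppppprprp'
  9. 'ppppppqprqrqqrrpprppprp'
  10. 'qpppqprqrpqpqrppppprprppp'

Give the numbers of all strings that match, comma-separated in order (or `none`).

1 → no match
2 → match
3 → match
4 → match
5 → match
6 → no match
7 → match
8 → match
9 → match
10 → match

2, 3, 4, 5, 7, 8, 9, 10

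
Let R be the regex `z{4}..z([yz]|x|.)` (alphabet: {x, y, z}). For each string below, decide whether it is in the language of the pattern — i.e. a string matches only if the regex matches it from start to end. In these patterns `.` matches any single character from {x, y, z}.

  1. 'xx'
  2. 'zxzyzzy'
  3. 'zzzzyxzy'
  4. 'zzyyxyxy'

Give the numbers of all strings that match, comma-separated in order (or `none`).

3

1 → no match — must start with 'z'
2 → no match
3 → match
4 → no match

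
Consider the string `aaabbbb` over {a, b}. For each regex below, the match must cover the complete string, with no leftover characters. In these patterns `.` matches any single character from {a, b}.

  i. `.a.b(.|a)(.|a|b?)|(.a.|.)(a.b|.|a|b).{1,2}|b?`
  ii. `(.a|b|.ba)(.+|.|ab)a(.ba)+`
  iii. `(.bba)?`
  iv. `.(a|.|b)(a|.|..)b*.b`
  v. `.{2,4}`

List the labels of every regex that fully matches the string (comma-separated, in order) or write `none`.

iv

i → no match
ii → no match — must end with `ba`
iii → no match
iv → match
v → no match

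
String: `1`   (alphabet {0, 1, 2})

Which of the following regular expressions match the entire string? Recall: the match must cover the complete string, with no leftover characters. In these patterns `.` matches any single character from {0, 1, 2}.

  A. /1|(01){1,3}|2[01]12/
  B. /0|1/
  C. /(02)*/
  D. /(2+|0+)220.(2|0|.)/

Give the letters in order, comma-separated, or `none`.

A, B

A → match
B → match
C → no match
D → no match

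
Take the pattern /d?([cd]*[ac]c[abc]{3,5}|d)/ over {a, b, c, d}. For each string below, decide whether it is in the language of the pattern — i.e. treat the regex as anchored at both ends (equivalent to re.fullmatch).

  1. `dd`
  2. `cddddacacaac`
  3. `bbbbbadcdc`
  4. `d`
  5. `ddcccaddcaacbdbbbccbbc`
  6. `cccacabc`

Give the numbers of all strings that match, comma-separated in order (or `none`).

1, 2, 4, 6

1. `dd` → match
2. `cddddacacaac` → match
3. `bbbbbadcdc` → no match
4. `d` → match
5 → no match
6. `cccacabc` → match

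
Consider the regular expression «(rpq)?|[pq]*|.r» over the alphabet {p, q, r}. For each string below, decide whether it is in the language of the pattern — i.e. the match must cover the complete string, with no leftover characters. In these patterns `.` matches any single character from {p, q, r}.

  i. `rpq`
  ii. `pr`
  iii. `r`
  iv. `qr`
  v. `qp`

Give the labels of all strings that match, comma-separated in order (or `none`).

i, ii, iv, v

i → match
ii → match
iii → no match
iv → match
v → match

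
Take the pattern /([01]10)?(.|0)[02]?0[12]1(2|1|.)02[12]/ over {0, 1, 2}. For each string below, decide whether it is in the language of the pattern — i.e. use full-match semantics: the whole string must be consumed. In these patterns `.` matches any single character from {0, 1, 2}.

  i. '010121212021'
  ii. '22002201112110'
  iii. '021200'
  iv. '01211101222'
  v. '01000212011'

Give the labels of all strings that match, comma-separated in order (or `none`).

none

i → no match
ii → no match
iii → no match
iv → no match
v → no match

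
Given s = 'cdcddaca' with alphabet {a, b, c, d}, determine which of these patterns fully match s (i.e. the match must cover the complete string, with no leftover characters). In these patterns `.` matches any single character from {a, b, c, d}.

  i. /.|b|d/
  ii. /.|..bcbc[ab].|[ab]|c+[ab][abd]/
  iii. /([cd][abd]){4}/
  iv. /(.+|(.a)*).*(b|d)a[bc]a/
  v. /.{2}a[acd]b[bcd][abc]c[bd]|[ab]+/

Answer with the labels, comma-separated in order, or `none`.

iii, iv

i → no match
ii → no match
iii → match
iv → match
v → no match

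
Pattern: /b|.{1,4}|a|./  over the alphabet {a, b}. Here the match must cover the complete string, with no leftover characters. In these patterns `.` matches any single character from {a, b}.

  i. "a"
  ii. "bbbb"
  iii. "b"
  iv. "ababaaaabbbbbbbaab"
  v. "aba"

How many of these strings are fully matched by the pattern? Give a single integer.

4

i → match
ii → match
iii → match
iv → no match
v → match
Total matched: 4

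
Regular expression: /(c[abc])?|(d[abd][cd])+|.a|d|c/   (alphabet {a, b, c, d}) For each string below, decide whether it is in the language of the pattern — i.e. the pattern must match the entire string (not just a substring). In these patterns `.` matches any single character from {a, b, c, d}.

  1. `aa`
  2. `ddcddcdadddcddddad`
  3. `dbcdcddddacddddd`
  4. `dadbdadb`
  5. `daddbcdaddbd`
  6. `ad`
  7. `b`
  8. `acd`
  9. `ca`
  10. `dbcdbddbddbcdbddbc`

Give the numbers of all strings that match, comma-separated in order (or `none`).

1, 2, 5, 9, 10

1. `aa` → match
2 → match
3 → no match
4. `dadbdadb` → no match
5. `daddbcdaddbd` → match
6. `ad` → no match
7. `b` → no match
8. `acd` → no match
9. `ca` → match
10 → match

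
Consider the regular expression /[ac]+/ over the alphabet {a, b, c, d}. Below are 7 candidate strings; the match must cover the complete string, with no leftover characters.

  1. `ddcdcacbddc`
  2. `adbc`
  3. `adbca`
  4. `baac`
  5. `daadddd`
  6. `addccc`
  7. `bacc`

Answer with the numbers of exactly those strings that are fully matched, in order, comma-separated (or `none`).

1 → no match
2 → no match
3 → no match
4 → no match
5 → no match
6 → no match
7 → no match

none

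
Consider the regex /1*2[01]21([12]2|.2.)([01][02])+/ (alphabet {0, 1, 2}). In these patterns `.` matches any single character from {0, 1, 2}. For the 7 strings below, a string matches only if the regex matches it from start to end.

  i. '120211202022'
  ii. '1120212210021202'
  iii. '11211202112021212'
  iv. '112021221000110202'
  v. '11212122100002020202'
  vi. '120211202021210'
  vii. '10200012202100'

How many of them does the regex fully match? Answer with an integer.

3

i → no match
ii → match
iii → no match
iv → no match
v → match
vi → match
vii → no match
Total matched: 3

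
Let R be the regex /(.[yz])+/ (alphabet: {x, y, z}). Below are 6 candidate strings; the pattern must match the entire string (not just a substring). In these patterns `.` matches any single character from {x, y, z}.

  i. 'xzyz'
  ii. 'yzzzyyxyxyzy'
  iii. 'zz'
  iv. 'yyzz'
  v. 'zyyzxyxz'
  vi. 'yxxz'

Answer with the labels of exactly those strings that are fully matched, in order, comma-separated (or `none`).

i → match
ii → match
iii → match
iv → match
v → match
vi → no match

i, ii, iii, iv, v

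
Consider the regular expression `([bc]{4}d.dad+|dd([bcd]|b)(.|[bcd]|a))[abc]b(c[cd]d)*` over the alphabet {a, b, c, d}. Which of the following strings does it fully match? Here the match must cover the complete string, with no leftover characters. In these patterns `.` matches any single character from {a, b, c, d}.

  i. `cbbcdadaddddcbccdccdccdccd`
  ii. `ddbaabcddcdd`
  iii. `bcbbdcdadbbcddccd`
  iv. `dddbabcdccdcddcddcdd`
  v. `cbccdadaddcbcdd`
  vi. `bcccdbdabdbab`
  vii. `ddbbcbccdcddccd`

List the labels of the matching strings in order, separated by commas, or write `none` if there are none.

i → match
ii → match
iii → match
iv → no match
v → match
vi → no match
vii → match

i, ii, iii, v, vii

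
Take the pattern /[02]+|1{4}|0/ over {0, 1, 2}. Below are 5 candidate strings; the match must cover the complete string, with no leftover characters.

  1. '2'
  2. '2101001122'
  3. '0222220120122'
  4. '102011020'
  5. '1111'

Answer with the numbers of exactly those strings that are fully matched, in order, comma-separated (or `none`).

1, 5

1. '2' → match
2. '2101001122' → no match
3 → no match
4. '102011020' → no match
5. '1111' → match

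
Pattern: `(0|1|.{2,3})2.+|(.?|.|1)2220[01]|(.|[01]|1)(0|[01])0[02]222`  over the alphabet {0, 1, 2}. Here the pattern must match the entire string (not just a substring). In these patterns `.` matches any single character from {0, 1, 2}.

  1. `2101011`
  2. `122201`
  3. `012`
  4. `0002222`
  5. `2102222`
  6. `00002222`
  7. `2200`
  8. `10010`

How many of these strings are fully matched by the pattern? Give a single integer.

1. `2101011` → no match
2. `122201` → match
3. `012` → no match
4. `0002222` → match
5. `2102222` → match
6. `00002222` → no match
7. `2200` → no match
8. `10010` → no match
Total matched: 3

3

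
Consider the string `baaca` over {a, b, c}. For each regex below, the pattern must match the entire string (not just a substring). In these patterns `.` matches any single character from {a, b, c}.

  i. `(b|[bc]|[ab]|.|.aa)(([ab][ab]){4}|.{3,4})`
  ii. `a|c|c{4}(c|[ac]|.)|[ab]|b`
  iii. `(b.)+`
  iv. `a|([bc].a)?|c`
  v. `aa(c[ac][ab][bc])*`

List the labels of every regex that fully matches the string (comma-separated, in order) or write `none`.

i → match
ii → no match
iii → no match
iv → no match
v → no match — must start with `aa`

i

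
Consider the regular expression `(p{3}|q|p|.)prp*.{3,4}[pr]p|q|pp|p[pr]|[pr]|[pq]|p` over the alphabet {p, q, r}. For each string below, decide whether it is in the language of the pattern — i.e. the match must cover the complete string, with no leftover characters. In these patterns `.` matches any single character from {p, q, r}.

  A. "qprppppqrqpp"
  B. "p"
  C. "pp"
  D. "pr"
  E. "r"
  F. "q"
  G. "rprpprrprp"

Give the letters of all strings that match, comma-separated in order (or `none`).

A → match
B → match
C → match
D → match
E → match
F → match
G → match

A, B, C, D, E, F, G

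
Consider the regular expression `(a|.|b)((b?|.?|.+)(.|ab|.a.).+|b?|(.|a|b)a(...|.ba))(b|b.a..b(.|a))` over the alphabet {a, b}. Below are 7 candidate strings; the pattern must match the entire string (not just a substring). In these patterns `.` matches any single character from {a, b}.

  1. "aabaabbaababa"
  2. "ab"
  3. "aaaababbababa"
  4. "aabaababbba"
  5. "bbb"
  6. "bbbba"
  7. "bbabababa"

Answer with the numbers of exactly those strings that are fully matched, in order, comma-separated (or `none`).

1 → match
2 → match
3 → match
4 → no match
5 → match
6 → no match
7 → no match

1, 2, 3, 5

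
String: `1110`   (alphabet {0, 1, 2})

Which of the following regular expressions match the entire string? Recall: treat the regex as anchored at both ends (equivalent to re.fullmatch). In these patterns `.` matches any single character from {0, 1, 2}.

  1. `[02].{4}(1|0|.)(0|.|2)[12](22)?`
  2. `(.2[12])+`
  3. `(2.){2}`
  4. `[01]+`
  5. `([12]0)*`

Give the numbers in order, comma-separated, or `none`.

4

1 → no match
2 → no match
3 → no match — must start with `2`
4 → match
5 → no match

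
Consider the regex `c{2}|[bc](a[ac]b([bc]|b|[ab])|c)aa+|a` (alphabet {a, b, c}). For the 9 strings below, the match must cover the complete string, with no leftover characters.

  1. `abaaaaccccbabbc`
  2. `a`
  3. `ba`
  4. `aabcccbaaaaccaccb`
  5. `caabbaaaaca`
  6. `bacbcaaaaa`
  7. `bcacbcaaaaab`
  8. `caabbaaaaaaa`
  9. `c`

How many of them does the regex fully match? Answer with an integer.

3

1 → no match
2. `a` → match
3. `ba` → no match
4 → no match
5. `caabbaaaaca` → no match
6. `bacbcaaaaa` → match
7. `bcacbcaaaaab` → no match
8. `caabbaaaaaaa` → match
9. `c` → no match
Total matched: 3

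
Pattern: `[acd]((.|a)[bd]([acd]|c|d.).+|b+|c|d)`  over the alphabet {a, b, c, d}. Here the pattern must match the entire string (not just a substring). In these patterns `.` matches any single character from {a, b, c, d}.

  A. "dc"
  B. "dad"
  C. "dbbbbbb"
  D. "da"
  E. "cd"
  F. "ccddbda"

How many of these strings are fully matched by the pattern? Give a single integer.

A. "dc" → match
B. "dad" → no match
C. "dbbbbbb" → match
D. "da" → no match
E. "cd" → match
F. "ccddbda" → match
Total matched: 4

4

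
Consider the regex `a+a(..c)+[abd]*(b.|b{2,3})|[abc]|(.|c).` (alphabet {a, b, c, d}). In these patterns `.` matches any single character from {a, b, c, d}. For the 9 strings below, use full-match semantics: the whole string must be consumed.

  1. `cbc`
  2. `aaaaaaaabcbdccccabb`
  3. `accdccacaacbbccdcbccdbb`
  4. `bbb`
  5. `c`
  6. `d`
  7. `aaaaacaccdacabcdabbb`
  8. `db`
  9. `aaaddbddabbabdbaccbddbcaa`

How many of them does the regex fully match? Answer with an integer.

4

1 → no match
2 → match
3 → no match
4 → no match
5 → match
6 → no match
7 → match
8 → match
9 → no match
Total matched: 4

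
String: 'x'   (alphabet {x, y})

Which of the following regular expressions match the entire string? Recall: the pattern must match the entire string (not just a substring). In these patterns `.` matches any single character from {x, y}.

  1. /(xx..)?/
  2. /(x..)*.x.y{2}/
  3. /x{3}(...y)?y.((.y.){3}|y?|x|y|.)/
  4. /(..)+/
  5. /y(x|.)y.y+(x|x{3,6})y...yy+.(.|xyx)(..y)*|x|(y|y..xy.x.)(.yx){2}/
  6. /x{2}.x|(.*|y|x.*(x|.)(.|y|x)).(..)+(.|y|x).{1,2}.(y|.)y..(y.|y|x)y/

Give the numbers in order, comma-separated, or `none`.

1 → no match
2 → no match — must end with 'y'
3 → no match
4 → no match
5 → match
6 → no match

5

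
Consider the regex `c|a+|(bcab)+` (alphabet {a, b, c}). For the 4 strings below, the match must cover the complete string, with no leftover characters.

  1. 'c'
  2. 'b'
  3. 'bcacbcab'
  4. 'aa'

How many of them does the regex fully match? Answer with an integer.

2

1 → match
2 → no match
3 → no match
4 → match
Total matched: 2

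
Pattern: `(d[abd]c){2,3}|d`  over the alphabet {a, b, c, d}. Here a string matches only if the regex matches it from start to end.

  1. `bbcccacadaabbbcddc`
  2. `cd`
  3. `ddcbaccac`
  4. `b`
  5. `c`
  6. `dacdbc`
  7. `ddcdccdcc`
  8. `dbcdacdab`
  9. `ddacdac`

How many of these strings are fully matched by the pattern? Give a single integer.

1 → no match — must start with `d`
2 → no match — must start with `d`
3 → no match
4 → no match — must start with `d`
5 → no match — must start with `d`
6 → match
7 → no match
8 → no match
9 → no match
Total matched: 1

1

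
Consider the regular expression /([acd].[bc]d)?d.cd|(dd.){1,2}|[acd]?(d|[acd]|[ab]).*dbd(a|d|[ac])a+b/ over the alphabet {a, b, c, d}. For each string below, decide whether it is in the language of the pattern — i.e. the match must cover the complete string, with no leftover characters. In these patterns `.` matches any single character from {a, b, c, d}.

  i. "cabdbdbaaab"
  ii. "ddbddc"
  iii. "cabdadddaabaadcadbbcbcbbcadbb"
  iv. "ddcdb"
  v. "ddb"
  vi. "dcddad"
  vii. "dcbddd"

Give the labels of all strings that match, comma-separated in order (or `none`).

i → no match
ii → match
iii → no match
iv → no match
v → match
vi → no match
vii → no match

ii, v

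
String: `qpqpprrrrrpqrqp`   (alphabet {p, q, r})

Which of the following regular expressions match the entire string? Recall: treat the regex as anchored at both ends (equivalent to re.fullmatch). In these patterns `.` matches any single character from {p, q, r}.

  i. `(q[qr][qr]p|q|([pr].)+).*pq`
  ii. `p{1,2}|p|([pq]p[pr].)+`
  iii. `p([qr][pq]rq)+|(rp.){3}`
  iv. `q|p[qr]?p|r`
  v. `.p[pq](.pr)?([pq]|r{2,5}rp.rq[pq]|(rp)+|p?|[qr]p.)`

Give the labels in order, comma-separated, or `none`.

i → no match — must end with `pq`
ii → no match
iii → no match
iv → no match
v → match

v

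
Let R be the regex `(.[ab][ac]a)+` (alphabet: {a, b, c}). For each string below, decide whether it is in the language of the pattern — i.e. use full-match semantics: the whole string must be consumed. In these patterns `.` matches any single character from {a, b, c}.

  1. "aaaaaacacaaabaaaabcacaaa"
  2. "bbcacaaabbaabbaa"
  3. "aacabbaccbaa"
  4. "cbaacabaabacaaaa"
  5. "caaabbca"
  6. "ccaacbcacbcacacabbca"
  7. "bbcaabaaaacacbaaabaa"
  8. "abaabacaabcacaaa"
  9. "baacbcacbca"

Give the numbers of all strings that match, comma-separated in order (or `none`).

1 → match
2 → match
3 → no match
4 → no match
5 → match
6 → no match
7 → match
8 → match
9 → no match

1, 2, 5, 7, 8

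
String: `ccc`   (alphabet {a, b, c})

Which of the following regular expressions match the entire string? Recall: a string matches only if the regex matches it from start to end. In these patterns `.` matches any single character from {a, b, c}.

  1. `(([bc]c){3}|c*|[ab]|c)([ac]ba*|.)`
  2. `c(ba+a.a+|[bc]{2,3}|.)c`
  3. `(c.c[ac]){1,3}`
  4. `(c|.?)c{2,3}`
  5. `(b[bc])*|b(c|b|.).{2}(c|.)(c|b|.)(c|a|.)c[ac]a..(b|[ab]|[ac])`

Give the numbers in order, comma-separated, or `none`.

1 → match
2 → match
3 → no match
4 → match
5 → no match

1, 2, 4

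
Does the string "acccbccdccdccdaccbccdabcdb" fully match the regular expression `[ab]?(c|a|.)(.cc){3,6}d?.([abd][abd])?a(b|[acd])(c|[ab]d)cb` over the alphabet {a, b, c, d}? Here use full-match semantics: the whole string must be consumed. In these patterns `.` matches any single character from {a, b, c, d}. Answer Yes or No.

No

Every match must end with "cb", but "acccbccdccdccdaccbccdabcdb" does not.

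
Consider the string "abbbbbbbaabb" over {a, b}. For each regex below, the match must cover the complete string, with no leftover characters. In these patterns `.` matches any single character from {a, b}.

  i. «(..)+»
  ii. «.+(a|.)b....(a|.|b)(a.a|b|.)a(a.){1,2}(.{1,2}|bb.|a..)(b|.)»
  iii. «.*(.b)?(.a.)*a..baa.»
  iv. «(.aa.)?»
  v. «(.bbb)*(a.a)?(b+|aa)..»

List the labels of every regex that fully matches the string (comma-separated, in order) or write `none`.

i → match
ii → no match
iii → no match
iv → no match
v → match

i, v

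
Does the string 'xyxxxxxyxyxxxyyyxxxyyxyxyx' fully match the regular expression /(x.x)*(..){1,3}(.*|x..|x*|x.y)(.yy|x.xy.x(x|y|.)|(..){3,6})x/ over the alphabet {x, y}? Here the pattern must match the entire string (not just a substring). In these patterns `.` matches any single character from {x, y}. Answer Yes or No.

Yes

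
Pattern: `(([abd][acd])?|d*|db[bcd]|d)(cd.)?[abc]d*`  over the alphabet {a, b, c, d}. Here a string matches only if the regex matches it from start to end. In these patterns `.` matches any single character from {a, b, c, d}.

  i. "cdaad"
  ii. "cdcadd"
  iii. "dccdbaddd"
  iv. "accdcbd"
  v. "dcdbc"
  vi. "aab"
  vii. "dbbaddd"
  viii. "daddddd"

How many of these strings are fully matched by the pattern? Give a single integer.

i → match
ii → match
iii → match
iv → match
v → match
vi → match
vii → match
viii → match
Total matched: 8

8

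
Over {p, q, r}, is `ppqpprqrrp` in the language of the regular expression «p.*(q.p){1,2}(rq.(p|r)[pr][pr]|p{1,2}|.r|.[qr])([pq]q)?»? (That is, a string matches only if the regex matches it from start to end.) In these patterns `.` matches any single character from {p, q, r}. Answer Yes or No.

No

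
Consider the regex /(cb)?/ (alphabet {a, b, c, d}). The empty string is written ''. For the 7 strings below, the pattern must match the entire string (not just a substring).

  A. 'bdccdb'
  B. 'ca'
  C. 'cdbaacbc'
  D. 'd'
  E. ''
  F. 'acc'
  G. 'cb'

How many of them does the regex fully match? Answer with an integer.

A → no match
B → no match
C → no match
D → no match
E → match
F → no match
G → match
Total matched: 2

2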